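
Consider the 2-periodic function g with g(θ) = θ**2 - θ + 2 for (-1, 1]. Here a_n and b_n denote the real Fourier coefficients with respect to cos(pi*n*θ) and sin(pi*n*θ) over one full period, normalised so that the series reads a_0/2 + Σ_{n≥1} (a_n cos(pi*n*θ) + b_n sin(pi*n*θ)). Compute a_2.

pi**(-2)

a_2 = ∫_{-1}^{1} g(θ) cos(2*pi*θ) dθ.
Integrating by parts twice (tabular method), an antiderivative of (θ**2 - θ + 2) cos(2*pi*θ) is θ**2*sin(2*pi*θ)/(2*pi) - θ*sin(2*pi*θ)/(2*pi) + θ*cos(2*pi*θ)/(2*pi**2) - sin(2*pi*θ)/(4*pi**3) + sin(2*pi*θ)/pi - cos(2*pi*θ)/(4*pi**2); evaluating from -1 to 1: ∫_{-1}^{1} (θ**2 - θ + 2) cos(2*pi*θ) dθ = (1/(4*pi**2)) - (-3/(4*pi**2)) = pi**(-2).
Hence a_2 = pi**(-2).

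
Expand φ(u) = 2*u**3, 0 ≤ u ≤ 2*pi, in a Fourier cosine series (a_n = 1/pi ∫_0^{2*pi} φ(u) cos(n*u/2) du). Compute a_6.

8*pi/3

a_6 = 1/pi ∫_0^{2*pi} (2*u**3) cos(3*u) du.
Integrating by parts three times (tabular method), an antiderivative of (2*u**3) cos(3*u) is 2*u**3*sin(3*u)/3 + 2*u**2*cos(3*u)/3 - 4*u*sin(3*u)/9 - 4*cos(3*u)/27; evaluating from 0 to 2*pi: ∫_{0}^{2*pi} (2*u**3) cos(3*u) du = (-4/27 + 8*pi**2/3) - (-4/27) = 8*pi**2/3.
Hence a_6 = (1/pi)·(8*pi**2/3) = 8*pi/3.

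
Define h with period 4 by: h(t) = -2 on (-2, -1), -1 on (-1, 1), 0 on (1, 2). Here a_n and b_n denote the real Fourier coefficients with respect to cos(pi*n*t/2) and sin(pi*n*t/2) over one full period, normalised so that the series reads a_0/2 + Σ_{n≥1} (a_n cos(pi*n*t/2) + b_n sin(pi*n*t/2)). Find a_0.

-2

a_0 = 1/2 ∫_{-2}^{2} h(t) dt = 1/2 · (-4) = -2.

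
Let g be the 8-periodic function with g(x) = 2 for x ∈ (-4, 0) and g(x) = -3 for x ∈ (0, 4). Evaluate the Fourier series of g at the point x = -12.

-1/2

x = -12 differs from x = -4 by -1 full period(s), and the series is 8-periodic.
At x = -4 the one-sided limits are g(-4^-) = -3 and g(-4^+) = 2.
By Dirichlet's theorem the series converges to their average, [(-3) + (2)]/2 = -1/2.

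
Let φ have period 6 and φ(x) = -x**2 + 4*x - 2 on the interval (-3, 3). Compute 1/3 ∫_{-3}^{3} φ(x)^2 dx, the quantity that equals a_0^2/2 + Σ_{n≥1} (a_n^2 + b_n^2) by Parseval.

802/5

1/3 ∫_{-3}^{3} φ(x)^2 dx = 1/3 · (2406/5) = 802/5.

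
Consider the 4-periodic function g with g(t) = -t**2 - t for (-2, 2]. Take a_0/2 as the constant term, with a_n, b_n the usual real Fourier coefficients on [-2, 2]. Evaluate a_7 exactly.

a_7 = 1/2 ∫_{-2}^{2} g(t) cos(7*pi*t/2) dt.
Integrating by parts twice (tabular method), an antiderivative of (-t**2 - t) cos(7*pi*t/2) is -2*t**2*sin(7*pi*t/2)/(7*pi) - 2*t*sin(7*pi*t/2)/(7*pi) - 8*t*cos(7*pi*t/2)/(49*pi**2) + 16*sin(7*pi*t/2)/(343*pi**3) - 4*cos(7*pi*t/2)/(49*pi**2); evaluating from -2 to 2: ∫_{-2}^{2} (-t**2 - t) cos(7*pi*t/2) dt = (20/(49*pi**2)) - (-12/(49*pi**2)) = 32/(49*pi**2).
Hence a_7 = (1/2)·(32/(49*pi**2)) = 16/(49*pi**2).

16/(49*pi**2)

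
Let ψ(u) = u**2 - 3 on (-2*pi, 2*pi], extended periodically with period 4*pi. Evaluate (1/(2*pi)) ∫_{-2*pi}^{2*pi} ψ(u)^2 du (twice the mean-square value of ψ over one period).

-16*pi**2 + 18 + 32*pi**4/5

(1/(2*pi)) ∫_{-2*pi}^{2*pi} ψ(u)^2 du = (1/(2*pi)) · (-32*pi**3 + 36*pi + 64*pi**5/5) = -16*pi**2 + 18 + 32*pi**4/5.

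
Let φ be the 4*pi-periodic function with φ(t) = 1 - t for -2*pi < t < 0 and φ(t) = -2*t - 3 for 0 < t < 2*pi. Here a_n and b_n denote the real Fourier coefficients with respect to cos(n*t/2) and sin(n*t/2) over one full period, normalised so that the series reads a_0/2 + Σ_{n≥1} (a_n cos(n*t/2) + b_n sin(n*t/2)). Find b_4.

3/2

b_4 = (1/(2*pi)) ∫_{-2*pi}^{2*pi} φ(t) sin(2*t) dt.
Split the integral at the breakpoints.
Integrating by parts (boundary term plus one more integral), an antiderivative of (1 - t) sin(2*t) is t*cos(2*t)/2 - sin(2*t)/4 - cos(2*t)/2; evaluating from -2*pi to 0: ∫_{-2*pi}^{0} (1 - t) sin(2*t) dt = (-1/2) - (-pi - 1/2) = pi.
Integrating by parts (boundary term plus one more integral), an antiderivative of (-2*t - 3) sin(2*t) is t*cos(2*t) - sin(2*t)/2 + 3*cos(2*t)/2; evaluating from 0 to 2*pi: ∫_{0}^{2*pi} (-2*t - 3) sin(2*t) dt = (3/2 + 2*pi) - (3/2) = 2*pi.
Summing the pieces and multiplying by (1/(2*pi)) gives b_4 = 3/2.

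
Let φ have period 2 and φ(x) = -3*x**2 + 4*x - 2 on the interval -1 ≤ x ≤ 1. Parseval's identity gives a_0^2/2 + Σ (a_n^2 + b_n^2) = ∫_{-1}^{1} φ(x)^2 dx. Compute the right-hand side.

454/15

∫_{-1}^{1} φ(x)^2 dx = 454/15.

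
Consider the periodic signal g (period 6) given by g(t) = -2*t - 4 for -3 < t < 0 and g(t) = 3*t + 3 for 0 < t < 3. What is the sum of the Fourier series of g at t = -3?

7

At t = -3 the one-sided limits are g(-3^-) = 12 and g(-3^+) = 2.
By Dirichlet's theorem the series converges to their average, [(12) + (2)]/2 = 7.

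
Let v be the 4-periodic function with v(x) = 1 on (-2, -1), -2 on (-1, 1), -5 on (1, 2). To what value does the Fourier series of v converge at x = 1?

At x = 1 the one-sided limits are v(1^-) = -2 and v(1^+) = -5.
By Dirichlet's theorem the series converges to their average, [(-2) + (-5)]/2 = -7/2.

-7/2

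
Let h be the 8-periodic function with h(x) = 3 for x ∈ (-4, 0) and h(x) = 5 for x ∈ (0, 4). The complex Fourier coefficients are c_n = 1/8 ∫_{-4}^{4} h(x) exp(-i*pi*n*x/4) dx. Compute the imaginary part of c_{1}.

Since h is real-valued, Im(c_{1}) = -1/8 ∫_{-4}^{4} h(x) sin(pi*x/4) dx = -b_{1}/2.
Split the integral at the breakpoints.
Directly, an antiderivative of (3) sin(pi*x/4) is -12*cos(pi*x/4)/pi; evaluating from -4 to 0: ∫_{-4}^{0} (3) sin(pi*x/4) dx = (-12/pi) - (12/pi) = -24/pi.
Directly, an antiderivative of (5) sin(pi*x/4) is -20*cos(pi*x/4)/pi; evaluating from 0 to 4: ∫_{0}^{4} (5) sin(pi*x/4) dx = (20/pi) - (-20/pi) = 40/pi.
So ∫_{-4}^{4} h(x) sin(pi*x/4) dx = 16/pi.
Hence Im(c_{1}) = (-1/8)·(16/pi) = -2/pi.

-2/pi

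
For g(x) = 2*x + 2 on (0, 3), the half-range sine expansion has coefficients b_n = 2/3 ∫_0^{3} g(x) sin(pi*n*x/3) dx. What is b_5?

4/pi

b_5 = 2/3 ∫_0^{3} (2*x + 2) sin(5*pi*x/3) dx.
Integrating by parts (boundary term plus one more integral), an antiderivative of (2*x + 2) sin(5*pi*x/3) is -6*x*cos(5*pi*x/3)/(5*pi) + 18*sin(5*pi*x/3)/(25*pi**2) - 6*cos(5*pi*x/3)/(5*pi); evaluating from 0 to 3: ∫_{0}^{3} (2*x + 2) sin(5*pi*x/3) dx = (24/(5*pi)) - (-6/(5*pi)) = 6/pi.
Hence b_5 = (2/3)·(6/pi) = 4/pi.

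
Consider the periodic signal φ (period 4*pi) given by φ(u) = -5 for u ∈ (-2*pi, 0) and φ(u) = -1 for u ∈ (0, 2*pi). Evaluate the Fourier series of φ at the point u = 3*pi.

u = 3*pi differs from u = -pi by 1 full period(s), and the series is 4*pi-periodic.
φ is continuous at u = -pi with value -5, so the series converges to -5 there.

-5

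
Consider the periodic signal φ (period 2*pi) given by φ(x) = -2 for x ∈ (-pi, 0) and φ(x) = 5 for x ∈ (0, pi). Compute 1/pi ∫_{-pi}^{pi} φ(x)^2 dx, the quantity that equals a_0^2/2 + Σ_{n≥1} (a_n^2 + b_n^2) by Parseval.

1/pi ∫_{-pi}^{pi} φ(x)^2 dx = 1/pi · (29*pi) = 29.

29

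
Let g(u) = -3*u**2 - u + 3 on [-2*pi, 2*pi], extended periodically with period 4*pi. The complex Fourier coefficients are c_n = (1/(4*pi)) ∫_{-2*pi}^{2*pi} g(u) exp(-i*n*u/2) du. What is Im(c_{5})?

Since g is real-valued, Im(c_{5}) = -(1/(4*pi)) ∫_{-2*pi}^{2*pi} g(u) sin(5*u/2) du = -b_{5}/2.
Integrating by parts twice (tabular method), an antiderivative of (-3*u**2 - u + 3) sin(5*u/2) is 6*u**2*cos(5*u/2)/5 - 24*u*sin(5*u/2)/25 + 2*u*cos(5*u/2)/5 - 4*sin(5*u/2)/25 - 198*cos(5*u/2)/125; evaluating from -2*pi to 2*pi: ∫_{-2*pi}^{2*pi} (-3*u**2 - u + 3) sin(5*u/2) du = (-24*pi**2/5 - 4*pi/5 + 198/125) - (-24*pi**2/5 + 198/125 + 4*pi/5) = -8*pi/5.
Hence Im(c_{5}) = (-1/(4*pi))·(-8*pi/5) = 2/5.

2/5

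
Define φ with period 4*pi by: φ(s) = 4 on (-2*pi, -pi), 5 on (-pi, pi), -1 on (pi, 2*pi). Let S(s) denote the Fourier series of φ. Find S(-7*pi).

2

s = -7*pi differs from s = pi by -2 full period(s), and the series is 4*pi-periodic.
At s = pi the one-sided limits are φ(pi^-) = 5 and φ(pi^+) = -1.
By Dirichlet's theorem the series converges to their average, [(5) + (-1)]/2 = 2.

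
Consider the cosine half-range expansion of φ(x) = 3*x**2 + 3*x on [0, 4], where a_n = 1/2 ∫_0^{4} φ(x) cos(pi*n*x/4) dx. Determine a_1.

-240/pi**2

a_1 = 1/2 ∫_0^{4} (3*x**2 + 3*x) cos(pi*x/4) dx.
Integrating by parts twice (tabular method), an antiderivative of (3*x**2 + 3*x) cos(pi*x/4) is 12*x**2*sin(pi*x/4)/pi + 12*x*sin(pi*x/4)/pi + 96*x*cos(pi*x/4)/pi**2 - 384*sin(pi*x/4)/pi**3 + 48*cos(pi*x/4)/pi**2; evaluating from 0 to 4: ∫_{0}^{4} (3*x**2 + 3*x) cos(pi*x/4) dx = (-432/pi**2) - (48/pi**2) = -480/pi**2.
Hence a_1 = (1/2)·(-480/pi**2) = -240/pi**2.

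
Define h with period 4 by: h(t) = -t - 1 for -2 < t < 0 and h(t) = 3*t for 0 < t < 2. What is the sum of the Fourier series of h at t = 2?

t = 2 differs from t = -2 by 1 full period(s), and the series is 4-periodic.
At t = -2 the one-sided limits are h(-2^-) = 6 and h(-2^+) = 1.
By Dirichlet's theorem the series converges to their average, [(6) + (1)]/2 = 7/2.

7/2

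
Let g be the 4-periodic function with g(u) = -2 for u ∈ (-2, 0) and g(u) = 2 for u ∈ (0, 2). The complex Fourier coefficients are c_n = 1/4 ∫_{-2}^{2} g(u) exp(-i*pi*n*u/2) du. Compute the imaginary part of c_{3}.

-4/(3*pi)

Since g is real-valued, Im(c_{3}) = -1/4 ∫_{-2}^{2} g(u) sin(3*pi*u/2) du = -b_{3}/2.
g is odd and sin(3*pi*u/2) is odd, so the integrand is even: ∫_{-2}^{2} g(u) sin(3*pi*u/2) du = 2∫_0^{2} g(u) sin(3*pi*u/2) du.
Directly, an antiderivative of (2) sin(3*pi*u/2) is -4*cos(3*pi*u/2)/(3*pi); evaluating from 0 to 2: ∫_{0}^{2} (2) sin(3*pi*u/2) du = (4/(3*pi)) - (-4/(3*pi)) = 8/(3*pi).
So ∫_{-2}^{2} g(u) sin(3*pi*u/2) du = 16/(3*pi).
Hence Im(c_{3}) = (-1/4)·(16/(3*pi)) = -4/(3*pi).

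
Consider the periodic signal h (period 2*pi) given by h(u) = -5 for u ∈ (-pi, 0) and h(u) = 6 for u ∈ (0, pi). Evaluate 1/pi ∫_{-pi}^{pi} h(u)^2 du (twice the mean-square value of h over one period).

1/pi ∫_{-pi}^{pi} h(u)^2 du = 1/pi · (61*pi) = 61.

61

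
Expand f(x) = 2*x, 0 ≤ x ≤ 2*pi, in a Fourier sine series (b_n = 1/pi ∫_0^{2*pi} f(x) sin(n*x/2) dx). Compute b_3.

8/3

b_3 = 1/pi ∫_0^{2*pi} (2*x) sin(3*x/2) dx.
Integrating by parts (boundary term plus one more integral), an antiderivative of (2*x) sin(3*x/2) is -4*x*cos(3*x/2)/3 + 8*sin(3*x/2)/9; evaluating from 0 to 2*pi: ∫_{0}^{2*pi} (2*x) sin(3*x/2) dx = (8*pi/3) - (0) = 8*pi/3.
Hence b_3 = (1/pi)·(8*pi/3) = 8/3.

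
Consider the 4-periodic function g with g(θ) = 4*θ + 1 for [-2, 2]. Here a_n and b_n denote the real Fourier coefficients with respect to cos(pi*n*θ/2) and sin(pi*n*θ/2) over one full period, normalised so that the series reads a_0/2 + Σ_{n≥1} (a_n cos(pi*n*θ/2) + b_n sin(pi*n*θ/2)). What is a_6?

a_6 = 1/2 ∫_{-2}^{2} g(θ) cos(3*pi*θ) dθ.
Integrating by parts (boundary term plus one more integral), an antiderivative of (4*θ + 1) cos(3*pi*θ) is 4*θ*sin(3*pi*θ)/(3*pi) + sin(3*pi*θ)/(3*pi) + 4*cos(3*pi*θ)/(9*pi**2); evaluating from -2 to 2: ∫_{-2}^{2} (4*θ + 1) cos(3*pi*θ) dθ = (4/(9*pi**2)) - (4/(9*pi**2)) = 0.
Hence a_6 = (1/2)·(0) = 0.

0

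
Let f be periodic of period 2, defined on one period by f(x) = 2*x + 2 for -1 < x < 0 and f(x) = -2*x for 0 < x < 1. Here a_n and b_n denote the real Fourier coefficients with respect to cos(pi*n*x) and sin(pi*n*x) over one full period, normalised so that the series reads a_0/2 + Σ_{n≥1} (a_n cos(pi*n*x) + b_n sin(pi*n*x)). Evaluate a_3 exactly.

a_3 = ∫_{-1}^{1} f(x) cos(3*pi*x) dx.
Split the integral at the breakpoints.
Integrating by parts (boundary term plus one more integral), an antiderivative of (2*x + 2) cos(3*pi*x) is 2*x*sin(3*pi*x)/(3*pi) + 2*sin(3*pi*x)/(3*pi) + 2*cos(3*pi*x)/(9*pi**2); evaluating from -1 to 0: ∫_{-1}^{0} (2*x + 2) cos(3*pi*x) dx = (2/(9*pi**2)) - (-2/(9*pi**2)) = 4/(9*pi**2).
Integrating by parts (boundary term plus one more integral), an antiderivative of (-2*x) cos(3*pi*x) is -2*x*sin(3*pi*x)/(3*pi) - 2*cos(3*pi*x)/(9*pi**2); evaluating from 0 to 1: ∫_{0}^{1} (-2*x) cos(3*pi*x) dx = (2/(9*pi**2)) - (-2/(9*pi**2)) = 4/(9*pi**2).
Summing the pieces gives a_3 = 8/(9*pi**2).

8/(9*pi**2)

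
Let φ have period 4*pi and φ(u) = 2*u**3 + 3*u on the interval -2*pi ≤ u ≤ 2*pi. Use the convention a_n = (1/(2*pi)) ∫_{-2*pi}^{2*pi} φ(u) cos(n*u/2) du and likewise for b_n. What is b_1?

-180 + 32*pi**2

b_1 = (1/(2*pi)) ∫_{-2*pi}^{2*pi} φ(u) sin(u/2) du.
φ is odd and sin(u/2) is odd, so the integrand is even and b_1 = 1/pi ∫_0^{2*pi} φ(u) sin(u/2) du.
Integrating by parts three times (tabular method), an antiderivative of (2*u**3 + 3*u) sin(u/2) is -4*u**3*cos(u/2) + 24*u**2*sin(u/2) + 90*u*cos(u/2) - 180*sin(u/2); evaluating from 0 to 2*pi: ∫_{0}^{2*pi} (2*u**3 + 3*u) sin(u/2) du = (-180*pi + 32*pi**3) - (0) = -180*pi + 32*pi**3.
Hence b_1 = (1/pi)·(-180*pi + 32*pi**3) = -180 + 32*pi**2.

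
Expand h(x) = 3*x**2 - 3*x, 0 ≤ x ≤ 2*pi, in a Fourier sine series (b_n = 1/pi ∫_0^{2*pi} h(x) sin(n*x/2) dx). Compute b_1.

b_1 = 1/pi ∫_0^{2*pi} (3*x**2 - 3*x) sin(x/2) dx.
Integrating by parts twice (tabular method), an antiderivative of (3*x**2 - 3*x) sin(x/2) is -6*x**2*cos(x/2) + 24*x*sin(x/2) + 6*x*cos(x/2) - 12*sin(x/2) + 48*cos(x/2); evaluating from 0 to 2*pi: ∫_{0}^{2*pi} (3*x**2 - 3*x) sin(x/2) dx = (-48 - 12*pi + 24*pi**2) - (48) = -96 - 12*pi + 24*pi**2.
Hence b_1 = (1/pi)·(-96 - 12*pi + 24*pi**2) = -96/pi - 12 + 24*pi.

-96/pi - 12 + 24*pi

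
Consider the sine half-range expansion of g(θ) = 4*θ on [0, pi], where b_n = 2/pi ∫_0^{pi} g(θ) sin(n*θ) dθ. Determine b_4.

-2

b_4 = 2/pi ∫_0^{pi} (4*θ) sin(4*θ) dθ.
Integrating by parts (boundary term plus one more integral), an antiderivative of (4*θ) sin(4*θ) is -θ*cos(4*θ) + sin(4*θ)/4; evaluating from 0 to pi: ∫_{0}^{pi} (4*θ) sin(4*θ) dθ = (-pi) - (0) = -pi.
Hence b_4 = (2/pi)·(-pi) = -2.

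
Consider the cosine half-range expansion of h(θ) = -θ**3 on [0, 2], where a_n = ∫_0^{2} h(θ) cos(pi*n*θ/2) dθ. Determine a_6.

-4/(3*pi**2)

a_6 = ∫_0^{2} (-θ**3) cos(3*pi*θ) dθ.
Integrating by parts three times (tabular method), an antiderivative of (-θ**3) cos(3*pi*θ) is -θ**3*sin(3*pi*θ)/(3*pi) - θ**2*cos(3*pi*θ)/(3*pi**2) + 2*θ*sin(3*pi*θ)/(9*pi**3) + 2*cos(3*pi*θ)/(27*pi**4); evaluating from 0 to 2: ∫_{0}^{2} (-θ**3) cos(3*pi*θ) dθ = (2*(1 - 18*pi**2)/(27*pi**4)) - (2/(27*pi**4)) = -4/(3*pi**2).
Hence a_6 = -4/(3*pi**2).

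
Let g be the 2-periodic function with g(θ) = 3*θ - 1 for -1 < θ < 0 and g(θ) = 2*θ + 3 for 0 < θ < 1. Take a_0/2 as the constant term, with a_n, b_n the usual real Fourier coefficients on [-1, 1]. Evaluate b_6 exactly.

-5/(6*pi)

b_6 = ∫_{-1}^{1} g(θ) sin(6*pi*θ) dθ.
Split the integral at the breakpoints.
Integrating by parts (boundary term plus one more integral), an antiderivative of (3*θ - 1) sin(6*pi*θ) is -θ*cos(6*pi*θ)/(2*pi) + sin(6*pi*θ)/(12*pi**2) + cos(6*pi*θ)/(6*pi); evaluating from -1 to 0: ∫_{-1}^{0} (3*θ - 1) sin(6*pi*θ) dθ = (1/(6*pi)) - (2/(3*pi)) = -1/(2*pi).
Integrating by parts (boundary term plus one more integral), an antiderivative of (2*θ + 3) sin(6*pi*θ) is -θ*cos(6*pi*θ)/(3*pi) + sin(6*pi*θ)/(18*pi**2) - cos(6*pi*θ)/(2*pi); evaluating from 0 to 1: ∫_{0}^{1} (2*θ + 3) sin(6*pi*θ) dθ = (-5/(6*pi)) - (-1/(2*pi)) = -1/(3*pi).
Summing the pieces gives b_6 = -5/(6*pi).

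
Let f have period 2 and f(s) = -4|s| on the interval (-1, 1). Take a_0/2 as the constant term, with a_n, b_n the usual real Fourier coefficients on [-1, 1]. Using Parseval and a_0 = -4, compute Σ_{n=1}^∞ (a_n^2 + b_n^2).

Parseval: a_0^2/2 + Σ_{n≥1} (a_n^2+b_n^2) = ∫_{-1}^{1} f(s)^2 ds = 32/3.
Subtract a_0^2/2 = 8: Σ (a_n^2+b_n^2) = 8/3.

8/3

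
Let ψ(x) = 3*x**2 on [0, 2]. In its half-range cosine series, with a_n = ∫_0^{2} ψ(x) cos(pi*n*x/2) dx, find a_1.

a_1 = ∫_0^{2} (3*x**2) cos(pi*x/2) dx.
Integrating by parts twice (tabular method), an antiderivative of (3*x**2) cos(pi*x/2) is 6*x**2*sin(pi*x/2)/pi + 24*x*cos(pi*x/2)/pi**2 - 48*sin(pi*x/2)/pi**3; evaluating from 0 to 2: ∫_{0}^{2} (3*x**2) cos(pi*x/2) dx = (-48/pi**2) - (0) = -48/pi**2.
Hence a_1 = -48/pi**2.

-48/pi**2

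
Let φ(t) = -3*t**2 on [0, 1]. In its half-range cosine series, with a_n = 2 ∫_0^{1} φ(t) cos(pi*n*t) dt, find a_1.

a_1 = 2 ∫_0^{1} (-3*t**2) cos(pi*t) dt.
Integrating by parts twice (tabular method), an antiderivative of (-3*t**2) cos(pi*t) is -3*t**2*sin(pi*t)/pi - 6*t*cos(pi*t)/pi**2 + 6*sin(pi*t)/pi**3; evaluating from 0 to 1: ∫_{0}^{1} (-3*t**2) cos(pi*t) dt = (6/pi**2) - (0) = 6/pi**2.
Hence a_1 = 2·(6/pi**2) = 12/pi**2.

12/pi**2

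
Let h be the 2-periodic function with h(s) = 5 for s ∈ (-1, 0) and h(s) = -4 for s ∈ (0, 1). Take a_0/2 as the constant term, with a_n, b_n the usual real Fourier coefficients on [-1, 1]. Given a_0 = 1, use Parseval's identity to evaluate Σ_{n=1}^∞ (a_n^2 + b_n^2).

81/2

Parseval: a_0^2/2 + Σ_{n≥1} (a_n^2+b_n^2) = ∫_{-1}^{1} h(s)^2 ds = 41.
Subtract a_0^2/2 = 1/2: Σ (a_n^2+b_n^2) = 81/2.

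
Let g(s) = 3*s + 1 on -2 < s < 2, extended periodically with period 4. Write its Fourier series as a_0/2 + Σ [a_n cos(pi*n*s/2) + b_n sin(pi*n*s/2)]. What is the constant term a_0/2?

1

a_0 = 1/2 ∫_{-2}^{2} g(s) ds = 1/2 · (4) = 2.
So the constant term a_0/2 = 1.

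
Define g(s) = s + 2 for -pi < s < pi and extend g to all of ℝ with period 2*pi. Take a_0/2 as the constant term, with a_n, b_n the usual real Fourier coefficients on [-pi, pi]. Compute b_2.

-1

b_2 = 1/pi ∫_{-pi}^{pi} g(s) sin(2*s) ds.
Integrating by parts (boundary term plus one more integral), an antiderivative of (s + 2) sin(2*s) is -s*cos(2*s)/2 + sin(2*s)/4 - cos(2*s); evaluating from -pi to pi: ∫_{-pi}^{pi} (s + 2) sin(2*s) ds = (-pi/2 - 1) - (-1 + pi/2) = -pi.
Hence b_2 = (1/pi)·(-pi) = -1.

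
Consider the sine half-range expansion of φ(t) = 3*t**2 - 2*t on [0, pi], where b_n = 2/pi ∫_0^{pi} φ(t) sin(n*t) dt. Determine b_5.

b_5 = 2/pi ∫_0^{pi} (3*t**2 - 2*t) sin(5*t) dt.
Integrating by parts twice (tabular method), an antiderivative of (3*t**2 - 2*t) sin(5*t) is -3*t**2*cos(5*t)/5 + 6*t*sin(5*t)/25 + 2*t*cos(5*t)/5 - 2*sin(5*t)/25 + 6*cos(5*t)/125; evaluating from 0 to pi: ∫_{0}^{pi} (3*t**2 - 2*t) sin(5*t) dt = (-2*pi/5 - 6/125 + 3*pi**2/5) - (6/125) = -2*pi/5 - 12/125 + 3*pi**2/5.
Hence b_5 = (2/pi)·(-2*pi/5 - 12/125 + 3*pi**2/5) = 2*(-50*pi - 12 + 75*pi**2)/(125*pi).

2*(-50*pi - 12 + 75*pi**2)/(125*pi)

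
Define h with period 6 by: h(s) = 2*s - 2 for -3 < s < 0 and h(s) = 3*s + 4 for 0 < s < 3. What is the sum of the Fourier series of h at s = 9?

5/2

s = 9 differs from s = -3 by 2 full period(s), and the series is 6-periodic.
At s = -3 the one-sided limits are h(-3^-) = 13 and h(-3^+) = -8.
By Dirichlet's theorem the series converges to their average, [(13) + (-8)]/2 = 5/2.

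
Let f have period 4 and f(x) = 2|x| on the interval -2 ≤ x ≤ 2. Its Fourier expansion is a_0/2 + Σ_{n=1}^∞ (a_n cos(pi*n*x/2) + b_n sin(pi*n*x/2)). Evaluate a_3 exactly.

a_3 = 1/2 ∫_{-2}^{2} f(x) cos(3*pi*x/2) dx.
f is even and cos(3*pi*x/2) is even, so the integrand is even and a_3 = ∫_0^{2} f(x) cos(3*pi*x/2) dx.
Integrating by parts (boundary term plus one more integral), an antiderivative of (2*x) cos(3*pi*x/2) is 4*x*sin(3*pi*x/2)/(3*pi) + 8*cos(3*pi*x/2)/(9*pi**2); evaluating from 0 to 2: ∫_{0}^{2} (2*x) cos(3*pi*x/2) dx = (-8/(9*pi**2)) - (8/(9*pi**2)) = -16/(9*pi**2).
Hence a_3 = -16/(9*pi**2).

-16/(9*pi**2)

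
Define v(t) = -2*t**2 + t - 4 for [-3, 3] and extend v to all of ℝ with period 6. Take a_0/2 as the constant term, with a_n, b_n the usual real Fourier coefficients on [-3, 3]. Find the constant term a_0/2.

a_0 = 1/3 ∫_{-3}^{3} v(t) dt = 1/3 · (-60) = -20.
So the constant term a_0/2 = -10.

-10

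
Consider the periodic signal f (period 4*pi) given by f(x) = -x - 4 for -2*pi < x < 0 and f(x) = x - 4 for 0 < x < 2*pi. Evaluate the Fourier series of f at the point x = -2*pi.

f is continuous at x = -2*pi with value -4 + 2*pi, so the series converges to -4 + 2*pi there.

-4 + 2*pi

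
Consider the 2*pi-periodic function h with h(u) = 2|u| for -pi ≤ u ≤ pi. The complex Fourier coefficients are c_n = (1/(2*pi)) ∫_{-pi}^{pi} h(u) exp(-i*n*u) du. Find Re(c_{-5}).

-4/(25*pi)

Since h is real-valued, Re(c_{-5}) = (1/(2*pi)) ∫_{-pi}^{pi} h(u) cos(-5*u) du = a_{5}/2.
h is even and cos(-5*u) is even, so the integrand is even: ∫_{-pi}^{pi} h(u) cos(-5*u) du = 2∫_0^{pi} h(u) cos(-5*u) du.
Integrating by parts (boundary term plus one more integral), an antiderivative of (2*u) cos(-5*u) is 2*u*sin(5*u)/5 + 2*cos(5*u)/25; evaluating from 0 to pi: ∫_{0}^{pi} (2*u) cos(-5*u) du = (-2/25) - (2/25) = -4/25.
So ∫_{-pi}^{pi} h(u) cos(-5*u) du = -8/25.
Hence Re(c_{-5}) = (1/(2*pi))·(-8/25) = -4/(25*pi).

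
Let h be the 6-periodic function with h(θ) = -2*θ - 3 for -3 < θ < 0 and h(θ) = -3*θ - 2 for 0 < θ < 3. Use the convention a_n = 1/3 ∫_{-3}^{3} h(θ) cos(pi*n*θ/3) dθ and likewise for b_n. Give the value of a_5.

a_5 = 1/3 ∫_{-3}^{3} h(θ) cos(5*pi*θ/3) dθ.
Split the integral at the breakpoints.
Integrating by parts (boundary term plus one more integral), an antiderivative of (-2*θ - 3) cos(5*pi*θ/3) is -6*θ*sin(5*pi*θ/3)/(5*pi) - 9*sin(5*pi*θ/3)/(5*pi) - 18*cos(5*pi*θ/3)/(25*pi**2); evaluating from -3 to 0: ∫_{-3}^{0} (-2*θ - 3) cos(5*pi*θ/3) dθ = (-18/(25*pi**2)) - (18/(25*pi**2)) = -36/(25*pi**2).
Integrating by parts (boundary term plus one more integral), an antiderivative of (-3*θ - 2) cos(5*pi*θ/3) is -9*θ*sin(5*pi*θ/3)/(5*pi) - 6*sin(5*pi*θ/3)/(5*pi) - 27*cos(5*pi*θ/3)/(25*pi**2); evaluating from 0 to 3: ∫_{0}^{3} (-3*θ - 2) cos(5*pi*θ/3) dθ = (27/(25*pi**2)) - (-27/(25*pi**2)) = 54/(25*pi**2).
Summing the pieces and multiplying by (1/3) gives a_5 = 6/(25*pi**2).

6/(25*pi**2)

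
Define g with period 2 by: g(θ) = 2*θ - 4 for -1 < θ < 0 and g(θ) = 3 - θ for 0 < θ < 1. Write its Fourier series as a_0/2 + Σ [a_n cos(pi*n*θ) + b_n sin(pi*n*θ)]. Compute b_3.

5/pi

b_3 = ∫_{-1}^{1} g(θ) sin(3*pi*θ) dθ.
Split the integral at the breakpoints.
Integrating by parts (boundary term plus one more integral), an antiderivative of (2*θ - 4) sin(3*pi*θ) is -2*θ*cos(3*pi*θ)/(3*pi) + 2*sin(3*pi*θ)/(9*pi**2) + 4*cos(3*pi*θ)/(3*pi); evaluating from -1 to 0: ∫_{-1}^{0} (2*θ - 4) sin(3*pi*θ) dθ = (4/(3*pi)) - (-2/pi) = 10/(3*pi).
Integrating by parts (boundary term plus one more integral), an antiderivative of (3 - θ) sin(3*pi*θ) is θ*cos(3*pi*θ)/(3*pi) - sin(3*pi*θ)/(9*pi**2) - cos(3*pi*θ)/pi; evaluating from 0 to 1: ∫_{0}^{1} (3 - θ) sin(3*pi*θ) dθ = (2/(3*pi)) - (-1/pi) = 5/(3*pi).
Summing the pieces gives b_3 = 5/pi.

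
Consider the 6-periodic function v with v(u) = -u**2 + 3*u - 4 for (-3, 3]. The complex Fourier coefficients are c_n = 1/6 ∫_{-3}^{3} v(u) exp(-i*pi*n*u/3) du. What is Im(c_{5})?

Since v is real-valued, Im(c_{5}) = -1/6 ∫_{-3}^{3} v(u) sin(5*pi*u/3) du = -b_{5}/2.
Integrating by parts twice (tabular method), an antiderivative of (-u**2 + 3*u - 4) sin(5*pi*u/3) is 3*u**2*cos(5*pi*u/3)/(5*pi) - 18*u*sin(5*pi*u/3)/(25*pi**2) - 9*u*cos(5*pi*u/3)/(5*pi) + 27*sin(5*pi*u/3)/(25*pi**2) - 54*cos(5*pi*u/3)/(125*pi**3) + 12*cos(5*pi*u/3)/(5*pi); evaluating from -3 to 3: ∫_{-3}^{3} (-u**2 + 3*u - 4) sin(5*pi*u/3) du = (6*(9 - 50*pi**2)/(125*pi**3)) - (6*(9 - 275*pi**2)/(125*pi**3)) = 54/(5*pi).
Hence Im(c_{5}) = (-1/6)·(54/(5*pi)) = -9/(5*pi).

-9/(5*pi)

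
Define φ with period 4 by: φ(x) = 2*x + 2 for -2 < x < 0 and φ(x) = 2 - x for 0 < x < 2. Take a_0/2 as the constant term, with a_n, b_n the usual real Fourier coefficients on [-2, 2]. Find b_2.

b_2 = 1/2 ∫_{-2}^{2} φ(x) sin(pi*x) dx.
Split the integral at the breakpoints.
Integrating by parts (boundary term plus one more integral), an antiderivative of (2*x + 2) sin(pi*x) is -2*x*cos(pi*x)/pi + 2*sin(pi*x)/pi**2 - 2*cos(pi*x)/pi; evaluating from -2 to 0: ∫_{-2}^{0} (2*x + 2) sin(pi*x) dx = (-2/pi) - (2/pi) = -4/pi.
Integrating by parts (boundary term plus one more integral), an antiderivative of (2 - x) sin(pi*x) is x*cos(pi*x)/pi - sin(pi*x)/pi**2 - 2*cos(pi*x)/pi; evaluating from 0 to 2: ∫_{0}^{2} (2 - x) sin(pi*x) dx = (0) - (-2/pi) = 2/pi.
Summing the pieces and multiplying by (1/2) gives b_2 = -1/pi.

-1/pi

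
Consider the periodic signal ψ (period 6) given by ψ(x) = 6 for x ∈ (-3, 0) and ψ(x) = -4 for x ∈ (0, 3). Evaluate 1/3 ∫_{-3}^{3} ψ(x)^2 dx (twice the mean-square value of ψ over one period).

52

1/3 ∫_{-3}^{3} ψ(x)^2 dx = 1/3 · (156) = 52.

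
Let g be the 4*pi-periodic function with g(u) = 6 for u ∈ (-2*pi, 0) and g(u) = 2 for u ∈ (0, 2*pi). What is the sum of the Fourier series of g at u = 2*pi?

4

At u = 2*pi the one-sided limits are g(2*pi^-) = 2 and g(2*pi^+) = 6.
By Dirichlet's theorem the series converges to their average, [(2) + (6)]/2 = 4.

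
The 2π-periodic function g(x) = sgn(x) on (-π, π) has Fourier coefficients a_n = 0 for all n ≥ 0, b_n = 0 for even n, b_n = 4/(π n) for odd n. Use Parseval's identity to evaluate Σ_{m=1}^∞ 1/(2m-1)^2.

Parseval: Σ b_n^2 = (1/π) ∫_{-π}^{π} g(x)^2 dx = 2.
Only odd n contribute, with b_n^2 = 16/(π^2 n^2), so Σ_{m≥1} 1/(2m-1)^2 = π^2·(2)/16 = pi**2/8.

pi**2/8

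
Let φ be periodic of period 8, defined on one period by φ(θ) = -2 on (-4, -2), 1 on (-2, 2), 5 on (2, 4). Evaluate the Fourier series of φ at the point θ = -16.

1

θ = -16 differs from θ = 0 by -2 full period(s), and the series is 8-periodic.
φ is continuous at θ = 0 with value 1, so the series converges to 1 there.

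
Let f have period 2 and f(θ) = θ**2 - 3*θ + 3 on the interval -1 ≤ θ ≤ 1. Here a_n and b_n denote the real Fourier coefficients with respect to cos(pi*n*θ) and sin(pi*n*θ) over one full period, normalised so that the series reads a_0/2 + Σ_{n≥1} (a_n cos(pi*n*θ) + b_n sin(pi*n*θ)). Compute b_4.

3/(2*pi)

b_4 = ∫_{-1}^{1} f(θ) sin(4*pi*θ) dθ.
Integrating by parts twice (tabular method), an antiderivative of (θ**2 - 3*θ + 3) sin(4*pi*θ) is -θ**2*cos(4*pi*θ)/(4*pi) + θ*sin(4*pi*θ)/(8*pi**2) + 3*θ*cos(4*pi*θ)/(4*pi) - 3*sin(4*pi*θ)/(16*pi**2) - 3*cos(4*pi*θ)/(4*pi) + cos(4*pi*θ)/(32*pi**3); evaluating from -1 to 1: ∫_{-1}^{1} (θ**2 - 3*θ + 3) sin(4*pi*θ) dθ = ((1 - 8*pi**2)/(32*pi**3)) - ((1 - 56*pi**2)/(32*pi**3)) = 3/(2*pi).
Hence b_4 = 3/(2*pi).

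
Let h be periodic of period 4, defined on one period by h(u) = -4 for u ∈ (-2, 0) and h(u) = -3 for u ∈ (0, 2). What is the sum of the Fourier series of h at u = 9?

u = 9 differs from u = 1 by 2 full period(s), and the series is 4-periodic.
h is continuous at u = 1 with value -3, so the series converges to -3 there.

-3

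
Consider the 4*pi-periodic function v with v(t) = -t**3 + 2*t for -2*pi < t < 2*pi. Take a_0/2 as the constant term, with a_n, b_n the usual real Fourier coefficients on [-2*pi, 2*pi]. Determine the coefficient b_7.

b_7 = (1/(2*pi)) ∫_{-2*pi}^{2*pi} v(t) sin(7*t/2) dt.
v is odd and sin(7*t/2) is odd, so the integrand is even and b_7 = 1/pi ∫_0^{2*pi} v(t) sin(7*t/2) dt.
Integrating by parts three times (tabular method), an antiderivative of (-t**3 + 2*t) sin(7*t/2) is 2*t**3*cos(7*t/2)/7 - 12*t**2*sin(7*t/2)/49 - 244*t*cos(7*t/2)/343 + 488*sin(7*t/2)/2401; evaluating from 0 to 2*pi: ∫_{0}^{2*pi} (-t**3 + 2*t) sin(7*t/2) dt = (8*pi*(61 - 98*pi**2)/343) - (0) = 8*pi*(61 - 98*pi**2)/343.
Hence b_7 = (1/pi)·(8*pi*(61 - 98*pi**2)/343) = 488/343 - 16*pi**2/7.

488/343 - 16*pi**2/7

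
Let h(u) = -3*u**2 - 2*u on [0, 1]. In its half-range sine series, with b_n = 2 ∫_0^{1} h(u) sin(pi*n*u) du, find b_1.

b_1 = 2 ∫_0^{1} (-3*u**2 - 2*u) sin(pi*u) du.
Integrating by parts twice (tabular method), an antiderivative of (-3*u**2 - 2*u) sin(pi*u) is 3*u**2*cos(pi*u)/pi - 6*u*sin(pi*u)/pi**2 + 2*u*cos(pi*u)/pi - 2*sin(pi*u)/pi**2 - 6*cos(pi*u)/pi**3; evaluating from 0 to 1: ∫_{0}^{1} (-3*u**2 - 2*u) sin(pi*u) du = (-5/pi + 6/pi**3) - (-6/pi**3) = -5/pi + 12/pi**3.
Hence b_1 = 2·(-5/pi + 12/pi**3) = -10/pi + 24/pi**3.

-10/pi + 24/pi**3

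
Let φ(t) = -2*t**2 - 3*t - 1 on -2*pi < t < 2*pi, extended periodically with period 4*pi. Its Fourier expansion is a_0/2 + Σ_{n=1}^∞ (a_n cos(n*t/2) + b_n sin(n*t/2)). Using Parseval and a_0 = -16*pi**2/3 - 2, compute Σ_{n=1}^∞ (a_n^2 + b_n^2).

Parseval: a_0^2/2 + Σ_{n≥1} (a_n^2+b_n^2) = (1/(2*pi)) ∫_{-2*pi}^{2*pi} φ(t)^2 dt = 2 + 104*pi**2/3 + 128*pi**4/5.
Subtract a_0^2/2 = 2*(3 + 8*pi**2)**2/9: Σ (a_n^2+b_n^2) = pi**2*(24 + 512*pi**2/45).

pi**2*(24 + 512*pi**2/45)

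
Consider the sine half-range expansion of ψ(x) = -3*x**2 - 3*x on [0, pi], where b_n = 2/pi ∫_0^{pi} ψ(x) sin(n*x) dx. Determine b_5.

6*(-25*pi**2 - 25*pi + 4)/(125*pi)

b_5 = 2/pi ∫_0^{pi} (-3*x**2 - 3*x) sin(5*x) dx.
Integrating by parts twice (tabular method), an antiderivative of (-3*x**2 - 3*x) sin(5*x) is 3*x**2*cos(5*x)/5 - 6*x*sin(5*x)/25 + 3*x*cos(5*x)/5 - 3*sin(5*x)/25 - 6*cos(5*x)/125; evaluating from 0 to pi: ∫_{0}^{pi} (-3*x**2 - 3*x) sin(5*x) dx = (-3*pi**2/5 - 3*pi/5 + 6/125) - (-6/125) = -3*pi**2/5 - 3*pi/5 + 12/125.
Hence b_5 = (2/pi)·(-3*pi**2/5 - 3*pi/5 + 12/125) = 6*(-25*pi**2 - 25*pi + 4)/(125*pi).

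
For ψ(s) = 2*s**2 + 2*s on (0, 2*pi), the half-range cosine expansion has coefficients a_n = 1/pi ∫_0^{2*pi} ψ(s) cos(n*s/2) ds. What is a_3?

a_3 = 1/pi ∫_0^{2*pi} (2*s**2 + 2*s) cos(3*s/2) ds.
Integrating by parts twice (tabular method), an antiderivative of (2*s**2 + 2*s) cos(3*s/2) is 4*s**2*sin(3*s/2)/3 + 4*s*sin(3*s/2)/3 + 16*s*cos(3*s/2)/9 - 32*sin(3*s/2)/27 + 8*cos(3*s/2)/9; evaluating from 0 to 2*pi: ∫_{0}^{2*pi} (2*s**2 + 2*s) cos(3*s/2) ds = (-32*pi/9 - 8/9) - (8/9) = -32*pi/9 - 16/9.
Hence a_3 = (1/pi)·(-32*pi/9 - 16/9) = 16*(-2*pi - 1)/(9*pi).

16*(-2*pi - 1)/(9*pi)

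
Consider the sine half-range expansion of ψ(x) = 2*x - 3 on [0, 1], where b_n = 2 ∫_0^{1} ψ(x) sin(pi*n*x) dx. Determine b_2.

b_2 = 2 ∫_0^{1} (2*x - 3) sin(2*pi*x) dx.
Integrating by parts (boundary term plus one more integral), an antiderivative of (2*x - 3) sin(2*pi*x) is -x*cos(2*pi*x)/pi + sin(2*pi*x)/(2*pi**2) + 3*cos(2*pi*x)/(2*pi); evaluating from 0 to 1: ∫_{0}^{1} (2*x - 3) sin(2*pi*x) dx = (1/(2*pi)) - (3/(2*pi)) = -1/pi.
Hence b_2 = 2·(-1/pi) = -2/pi.

-2/pi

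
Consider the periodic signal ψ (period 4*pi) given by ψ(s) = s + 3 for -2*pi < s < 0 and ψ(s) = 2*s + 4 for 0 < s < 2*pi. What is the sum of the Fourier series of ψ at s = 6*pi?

pi + 7/2

s = 6*pi differs from s = 2*pi by 1 full period(s), and the series is 4*pi-periodic.
At s = 2*pi the one-sided limits are ψ(2*pi^-) = 4 + 4*pi and ψ(2*pi^+) = 3 - 2*pi.
By Dirichlet's theorem the series converges to their average, [(4 + 4*pi) + (3 - 2*pi)]/2 = pi + 7/2.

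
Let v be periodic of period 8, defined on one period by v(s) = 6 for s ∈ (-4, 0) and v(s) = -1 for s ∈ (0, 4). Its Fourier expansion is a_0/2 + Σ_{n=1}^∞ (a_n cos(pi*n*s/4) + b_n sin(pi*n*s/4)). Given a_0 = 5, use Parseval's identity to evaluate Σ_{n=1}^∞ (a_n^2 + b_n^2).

Parseval: a_0^2/2 + Σ_{n≥1} (a_n^2+b_n^2) = 1/4 ∫_{-4}^{4} v(s)^2 ds = 37.
Subtract a_0^2/2 = 25/2: Σ (a_n^2+b_n^2) = 49/2.

49/2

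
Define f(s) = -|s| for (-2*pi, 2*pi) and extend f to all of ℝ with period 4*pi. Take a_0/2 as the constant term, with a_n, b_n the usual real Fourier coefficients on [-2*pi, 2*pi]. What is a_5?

8/(25*pi)

a_5 = (1/(2*pi)) ∫_{-2*pi}^{2*pi} f(s) cos(5*s/2) ds.
f is even and cos(5*s/2) is even, so the integrand is even and a_5 = 1/pi ∫_0^{2*pi} f(s) cos(5*s/2) ds.
Integrating by parts (boundary term plus one more integral), an antiderivative of (-s) cos(5*s/2) is -2*s*sin(5*s/2)/5 - 4*cos(5*s/2)/25; evaluating from 0 to 2*pi: ∫_{0}^{2*pi} (-s) cos(5*s/2) ds = (4/25) - (-4/25) = 8/25.
Hence a_5 = (1/pi)·(8/25) = 8/(25*pi).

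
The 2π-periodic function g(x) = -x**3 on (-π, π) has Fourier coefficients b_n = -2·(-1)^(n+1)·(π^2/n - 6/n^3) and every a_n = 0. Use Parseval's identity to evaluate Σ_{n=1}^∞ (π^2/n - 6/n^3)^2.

pi**6/14

Parseval: Σ b_n^2 = (1/π) ∫_{-π}^{π} g(x)^2 dx = 2*pi**6/7.
b_n^2 = 4·(π^2/n - 6/n^3)^2, so the sum equals (2*pi**6/7)/4 = pi**6/14.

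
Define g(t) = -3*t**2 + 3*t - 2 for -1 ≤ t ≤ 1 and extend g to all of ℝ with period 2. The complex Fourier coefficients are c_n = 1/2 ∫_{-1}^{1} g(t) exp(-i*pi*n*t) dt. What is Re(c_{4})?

Since g is real-valued, Re(c_{4}) = 1/2 ∫_{-1}^{1} g(t) cos(4*pi*t) dt = a_{4}/2.
Integrating by parts twice (tabular method), an antiderivative of (-3*t**2 + 3*t - 2) cos(4*pi*t) is -3*t**2*sin(4*pi*t)/(4*pi) + 3*t*sin(4*pi*t)/(4*pi) - 3*t*cos(4*pi*t)/(8*pi**2) - sin(4*pi*t)/(2*pi) + 3*sin(4*pi*t)/(32*pi**3) + 3*cos(4*pi*t)/(16*pi**2); evaluating from -1 to 1: ∫_{-1}^{1} (-3*t**2 + 3*t - 2) cos(4*pi*t) dt = (-3/(16*pi**2)) - (9/(16*pi**2)) = -3/(4*pi**2).
Hence Re(c_{4}) = (1/2)·(-3/(4*pi**2)) = -3/(8*pi**2).

-3/(8*pi**2)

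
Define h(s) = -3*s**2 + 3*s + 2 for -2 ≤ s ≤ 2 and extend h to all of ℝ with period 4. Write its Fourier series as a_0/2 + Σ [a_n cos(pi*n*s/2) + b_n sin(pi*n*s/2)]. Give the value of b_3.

4/pi

b_3 = 1/2 ∫_{-2}^{2} h(s) sin(3*pi*s/2) ds.
Integrating by parts twice (tabular method), an antiderivative of (-3*s**2 + 3*s + 2) sin(3*pi*s/2) is 2*s**2*cos(3*pi*s/2)/pi - 8*s*sin(3*pi*s/2)/(3*pi**2) - 2*s*cos(3*pi*s/2)/pi + 4*sin(3*pi*s/2)/(3*pi**2) - 4*cos(3*pi*s/2)/(3*pi) - 16*cos(3*pi*s/2)/(9*pi**3); evaluating from -2 to 2: ∫_{-2}^{2} (-3*s**2 + 3*s + 2) sin(3*pi*s/2) ds = (8*(2 - 3*pi**2)/(9*pi**3)) - (16*(1 - 6*pi**2)/(9*pi**3)) = 8/pi.
Hence b_3 = (1/2)·(8/pi) = 4/pi.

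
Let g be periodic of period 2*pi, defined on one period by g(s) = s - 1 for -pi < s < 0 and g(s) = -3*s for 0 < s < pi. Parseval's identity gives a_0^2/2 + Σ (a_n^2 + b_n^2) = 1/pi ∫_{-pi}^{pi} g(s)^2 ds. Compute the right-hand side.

1/pi ∫_{-pi}^{pi} g(s)^2 ds = 1/pi · (pi*(1 + pi + 10*pi**2/3)) = 1 + pi + 10*pi**2/3.

1 + pi + 10*pi**2/3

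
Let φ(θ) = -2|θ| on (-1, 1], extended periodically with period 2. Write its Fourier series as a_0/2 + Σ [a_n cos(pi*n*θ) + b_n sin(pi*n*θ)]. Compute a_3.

a_3 = ∫_{-1}^{1} φ(θ) cos(3*pi*θ) dθ.
φ is even and cos(3*pi*θ) is even, so the integrand is even and a_3 = 2 ∫_0^{1} φ(θ) cos(3*pi*θ) dθ.
Integrating by parts (boundary term plus one more integral), an antiderivative of (-2*θ) cos(3*pi*θ) is -2*θ*sin(3*pi*θ)/(3*pi) - 2*cos(3*pi*θ)/(9*pi**2); evaluating from 0 to 1: ∫_{0}^{1} (-2*θ) cos(3*pi*θ) dθ = (2/(9*pi**2)) - (-2/(9*pi**2)) = 4/(9*pi**2).
Hence a_3 = 2·(4/(9*pi**2)) = 8/(9*pi**2).

8/(9*pi**2)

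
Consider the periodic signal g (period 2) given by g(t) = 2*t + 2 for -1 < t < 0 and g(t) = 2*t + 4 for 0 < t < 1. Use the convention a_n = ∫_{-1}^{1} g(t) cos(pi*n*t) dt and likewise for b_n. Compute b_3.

8/(3*pi)

b_3 = ∫_{-1}^{1} g(t) sin(3*pi*t) dt.
Split the integral at the breakpoints.
Integrating by parts (boundary term plus one more integral), an antiderivative of (2*t + 2) sin(3*pi*t) is -2*t*cos(3*pi*t)/(3*pi) + 2*sin(3*pi*t)/(9*pi**2) - 2*cos(3*pi*t)/(3*pi); evaluating from -1 to 0: ∫_{-1}^{0} (2*t + 2) sin(3*pi*t) dt = (-2/(3*pi)) - (0) = -2/(3*pi).
Integrating by parts (boundary term plus one more integral), an antiderivative of (2*t + 4) sin(3*pi*t) is -2*t*cos(3*pi*t)/(3*pi) + 2*sin(3*pi*t)/(9*pi**2) - 4*cos(3*pi*t)/(3*pi); evaluating from 0 to 1: ∫_{0}^{1} (2*t + 4) sin(3*pi*t) dt = (2/pi) - (-4/(3*pi)) = 10/(3*pi).
Summing the pieces gives b_3 = 8/(3*pi).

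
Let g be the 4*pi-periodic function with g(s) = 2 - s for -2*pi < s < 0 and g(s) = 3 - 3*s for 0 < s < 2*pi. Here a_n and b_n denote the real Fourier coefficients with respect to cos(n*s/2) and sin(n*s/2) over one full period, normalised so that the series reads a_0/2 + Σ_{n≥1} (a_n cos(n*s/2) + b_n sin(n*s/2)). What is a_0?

a_0 = (1/(2*pi)) ∫_{-2*pi}^{2*pi} g(s) ds = (1/(2*pi)) · (2*pi*(5 - 2*pi)) = 5 - 2*pi.

5 - 2*pi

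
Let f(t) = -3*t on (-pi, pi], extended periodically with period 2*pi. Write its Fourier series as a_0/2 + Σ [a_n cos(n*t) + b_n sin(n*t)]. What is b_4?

3/2

b_4 = 1/pi ∫_{-pi}^{pi} f(t) sin(4*t) dt.
f is odd and sin(4*t) is odd, so the integrand is even and b_4 = 2/pi ∫_0^{pi} f(t) sin(4*t) dt.
Integrating by parts (boundary term plus one more integral), an antiderivative of (-3*t) sin(4*t) is 3*t*cos(4*t)/4 - 3*sin(4*t)/16; evaluating from 0 to pi: ∫_{0}^{pi} (-3*t) sin(4*t) dt = (3*pi/4) - (0) = 3*pi/4.
Hence b_4 = (2/pi)·(3*pi/4) = 3/2.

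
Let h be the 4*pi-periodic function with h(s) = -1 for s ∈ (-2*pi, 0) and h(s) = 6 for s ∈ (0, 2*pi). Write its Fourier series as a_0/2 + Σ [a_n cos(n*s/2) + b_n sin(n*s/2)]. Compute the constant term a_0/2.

a_0 = (1/(2*pi)) ∫_{-2*pi}^{2*pi} h(s) ds = (1/(2*pi)) · (10*pi) = 5.
So the constant term a_0/2 = 5/2.

5/2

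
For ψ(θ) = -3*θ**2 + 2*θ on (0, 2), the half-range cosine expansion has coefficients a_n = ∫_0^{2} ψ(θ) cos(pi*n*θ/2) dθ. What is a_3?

a_3 = ∫_0^{2} (-3*θ**2 + 2*θ) cos(3*pi*θ/2) dθ.
Integrating by parts twice (tabular method), an antiderivative of (-3*θ**2 + 2*θ) cos(3*pi*θ/2) is -2*θ**2*sin(3*pi*θ/2)/pi + 4*θ*sin(3*pi*θ/2)/(3*pi) - 8*θ*cos(3*pi*θ/2)/(3*pi**2) + 16*sin(3*pi*θ/2)/(9*pi**3) + 8*cos(3*pi*θ/2)/(9*pi**2); evaluating from 0 to 2: ∫_{0}^{2} (-3*θ**2 + 2*θ) cos(3*pi*θ/2) dθ = (40/(9*pi**2)) - (8/(9*pi**2)) = 32/(9*pi**2).
Hence a_3 = 32/(9*pi**2).

32/(9*pi**2)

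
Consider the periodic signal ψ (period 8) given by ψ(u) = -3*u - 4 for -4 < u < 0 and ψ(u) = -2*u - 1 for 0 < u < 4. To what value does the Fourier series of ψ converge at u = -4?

-1/2

At u = -4 the one-sided limits are ψ(-4^-) = -9 and ψ(-4^+) = 8.
By Dirichlet's theorem the series converges to their average, [(-9) + (8)]/2 = -1/2.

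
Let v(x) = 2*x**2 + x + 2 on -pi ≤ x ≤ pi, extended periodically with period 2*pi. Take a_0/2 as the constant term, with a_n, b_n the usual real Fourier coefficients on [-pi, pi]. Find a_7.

-8/49

a_7 = 1/pi ∫_{-pi}^{pi} v(x) cos(7*x) dx.
Integrating by parts twice (tabular method), an antiderivative of (2*x**2 + x + 2) cos(7*x) is 2*x**2*sin(7*x)/7 + x*sin(7*x)/7 + 4*x*cos(7*x)/49 + 94*sin(7*x)/343 + cos(7*x)/49; evaluating from -pi to pi: ∫_{-pi}^{pi} (2*x**2 + x + 2) cos(7*x) dx = (-4*pi/49 - 1/49) - (-1/49 + 4*pi/49) = -8*pi/49.
Hence a_7 = (1/pi)·(-8*pi/49) = -8/49.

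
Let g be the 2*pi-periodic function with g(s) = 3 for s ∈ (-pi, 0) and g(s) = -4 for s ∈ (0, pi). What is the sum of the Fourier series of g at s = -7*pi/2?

s = -7*pi/2 differs from s = pi/2 by -2 full period(s), and the series is 2*pi-periodic.
g is continuous at s = pi/2 with value -4, so the series converges to -4 there.

-4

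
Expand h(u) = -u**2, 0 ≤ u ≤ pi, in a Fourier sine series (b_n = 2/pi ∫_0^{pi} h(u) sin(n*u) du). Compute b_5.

b_5 = 2/pi ∫_0^{pi} (-u**2) sin(5*u) du.
Integrating by parts twice (tabular method), an antiderivative of (-u**2) sin(5*u) is u**2*cos(5*u)/5 - 2*u*sin(5*u)/25 - 2*cos(5*u)/125; evaluating from 0 to pi: ∫_{0}^{pi} (-u**2) sin(5*u) du = (2/125 - pi**2/5) - (-2/125) = 4/125 - pi**2/5.
Hence b_5 = (2/pi)·(4/125 - pi**2/5) = 2*(4 - 25*pi**2)/(125*pi).

2*(4 - 25*pi**2)/(125*pi)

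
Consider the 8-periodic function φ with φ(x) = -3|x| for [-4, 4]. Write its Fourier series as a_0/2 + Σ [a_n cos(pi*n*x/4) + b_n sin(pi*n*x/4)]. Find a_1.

a_1 = 1/4 ∫_{-4}^{4} φ(x) cos(pi*x/4) dx.
φ is even and cos(pi*x/4) is even, so the integrand is even and a_1 = 1/2 ∫_0^{4} φ(x) cos(pi*x/4) dx.
Integrating by parts (boundary term plus one more integral), an antiderivative of (-3*x) cos(pi*x/4) is -12*x*sin(pi*x/4)/pi - 48*cos(pi*x/4)/pi**2; evaluating from 0 to 4: ∫_{0}^{4} (-3*x) cos(pi*x/4) dx = (48/pi**2) - (-48/pi**2) = 96/pi**2.
Hence a_1 = (1/2)·(96/pi**2) = 48/pi**2.

48/pi**2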